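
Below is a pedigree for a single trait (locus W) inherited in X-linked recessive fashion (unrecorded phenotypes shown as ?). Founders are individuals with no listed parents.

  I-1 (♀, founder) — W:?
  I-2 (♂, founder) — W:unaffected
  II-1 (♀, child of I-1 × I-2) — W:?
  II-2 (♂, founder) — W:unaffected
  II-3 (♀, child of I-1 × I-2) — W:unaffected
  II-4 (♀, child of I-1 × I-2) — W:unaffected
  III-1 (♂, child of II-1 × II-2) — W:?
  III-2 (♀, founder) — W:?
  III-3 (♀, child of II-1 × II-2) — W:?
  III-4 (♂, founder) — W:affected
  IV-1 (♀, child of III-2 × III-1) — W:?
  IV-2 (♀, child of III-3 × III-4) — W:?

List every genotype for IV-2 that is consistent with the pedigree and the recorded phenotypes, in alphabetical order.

IV-2 ∈ {X^WX^w, X^wX^w}

W/I-1 ? ·: X^WX^W|X^WX^w|X^wX^w
W/I-2 un ·: X^WY
W/II-1 ? I-1×I-2: X^WX^W|X^WX^w
W/II-2 un ·: X^WY
W/II-3 un I-1×I-2: X^WX^W|X^WX^w
W/II-4 un I-1×I-2: X^WX^W|X^WX^w
W/III-1 ? II-1×II-2: X^WY|X^wY
W/III-2 ? ·: X^WX^W|X^WX^w|X^wX^w
W/III-3 ? II-1×II-2: X^WX^W|X^WX^w
W/III-4 aff ·: X^wY
W/IV-1 ? III-2×III-1: X^WX^W|X^WX^w|X^wX^w
W/IV-2 ? III-3×III-4: X^WX^w|X^wX^w
⇒ W over [I-1,I-2,II-1,II-2,II-3,II-4,III-1,III-2,III-3,III-4,IV-1,IV-2]: 140 consistent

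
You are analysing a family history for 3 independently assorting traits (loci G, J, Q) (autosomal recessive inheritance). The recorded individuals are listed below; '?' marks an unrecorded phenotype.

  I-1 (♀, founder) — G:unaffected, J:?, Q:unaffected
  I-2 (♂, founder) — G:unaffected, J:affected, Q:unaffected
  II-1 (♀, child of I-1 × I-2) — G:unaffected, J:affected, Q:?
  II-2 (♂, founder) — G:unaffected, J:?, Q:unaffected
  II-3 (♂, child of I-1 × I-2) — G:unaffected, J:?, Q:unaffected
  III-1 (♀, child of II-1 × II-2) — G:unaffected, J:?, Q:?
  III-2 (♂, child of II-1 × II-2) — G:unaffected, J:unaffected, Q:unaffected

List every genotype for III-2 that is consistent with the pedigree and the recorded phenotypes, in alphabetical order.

III-2 ∈ {GG Jj QQ, GG Jj Qq, Gg Jj QQ, Gg Jj Qq}

G/I-1 un ·: GG|Gg
G/I-2 un ·: GG|Gg
G/II-1 un I-1×I-2: GG|Gg
G/II-2 un ·: GG|Gg
G/II-3 un I-1×I-2: GG|Gg
G/III-1 un II-1×II-2: GG|Gg
G/III-2 un II-1×II-2: GG|Gg
⇒ G over [I-1,I-2,II-1,II-2,II-3,III-1,III-2]: 83 consistent
J/I-1 ? ·: Jj|jj
J/I-2 aff ·: jj
J/II-1 aff I-1×I-2: jj
J/II-2 ? ·: JJ|Jj
J/II-3 ? I-1×I-2: Jj|jj
J/III-1 ? II-1×II-2: Jj|jj
J/III-2 un II-1×II-2: Jj
⇒ J over [I-1,I-2,II-1,II-2,II-3,III-1,III-2]: 9 consistent
Q/I-1 un ·: QQ|Qq
Q/I-2 un ·: QQ|Qq
Q/II-1 ? I-1×I-2: QQ|Qq|qq
Q/II-2 un ·: QQ|Qq
Q/II-3 un I-1×I-2: QQ|Qq
Q/III-1 ? II-1×II-2: QQ|Qq|qq
Q/III-2 un II-1×II-2: QQ|Qq
⇒ Q over [I-1,I-2,II-1,II-2,II-3,III-1,III-2]: 101 consistent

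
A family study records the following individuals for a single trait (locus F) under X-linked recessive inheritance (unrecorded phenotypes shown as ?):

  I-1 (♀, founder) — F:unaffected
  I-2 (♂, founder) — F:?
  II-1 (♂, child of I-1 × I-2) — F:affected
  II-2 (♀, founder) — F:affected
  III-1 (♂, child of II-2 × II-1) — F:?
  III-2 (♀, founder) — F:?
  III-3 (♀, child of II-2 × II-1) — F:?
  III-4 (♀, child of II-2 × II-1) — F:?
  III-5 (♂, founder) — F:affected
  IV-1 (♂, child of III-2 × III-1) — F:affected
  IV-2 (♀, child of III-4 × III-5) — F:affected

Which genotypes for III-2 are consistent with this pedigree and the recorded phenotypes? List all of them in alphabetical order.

F/I-1 un ·: X^FX^f
F/I-2 ? ·: X^FY|X^fY
F/II-1 aff I-1×I-2: X^fY
F/II-2 aff ·: X^fX^f
F/III-1 ? II-2×II-1: X^fY
F/III-2 ? ·: X^FX^f|X^fX^f
F/III-3 ? II-2×II-1: X^fX^f
F/III-4 ? II-2×II-1: X^fX^f
F/III-5 aff ·: X^fY
F/IV-1 aff III-2×III-1: X^fY
F/IV-2 aff III-4×III-5: X^fX^f
⇒ F over [I-1,I-2,II-1,II-2,III-1,III-2,III-3,III-4,III-5,IV-1,IV-2]: 4 consistent

III-2 ∈ {X^FX^f, X^fX^f}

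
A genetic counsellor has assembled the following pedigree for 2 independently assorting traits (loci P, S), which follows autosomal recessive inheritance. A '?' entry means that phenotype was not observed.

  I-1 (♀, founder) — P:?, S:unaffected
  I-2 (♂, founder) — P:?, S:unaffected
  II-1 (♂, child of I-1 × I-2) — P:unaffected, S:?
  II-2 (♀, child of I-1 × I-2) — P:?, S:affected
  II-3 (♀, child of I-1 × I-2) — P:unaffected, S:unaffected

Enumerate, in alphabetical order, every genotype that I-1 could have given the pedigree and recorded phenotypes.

I-1 ∈ {PP Ss, Pp Ss, pp Ss}

P/I-1 ? ·: PP|Pp|pp
P/I-2 ? ·: PP|Pp|pp
P/II-1 un I-1×I-2: PP|Pp
P/II-2 ? I-1×I-2: PP|Pp|pp
P/II-3 un I-1×I-2: PP|Pp
⇒ P over [I-1,I-2,II-1,II-2,II-3]: 35 consistent
S/I-1 un ·: Ss
S/I-2 un ·: Ss
S/II-1 ? I-1×I-2: SS|Ss|ss
S/II-2 aff I-1×I-2: ss
S/II-3 un I-1×I-2: SS|Ss
⇒ S over [I-1,I-2,II-1,II-2,II-3]: 6 consistent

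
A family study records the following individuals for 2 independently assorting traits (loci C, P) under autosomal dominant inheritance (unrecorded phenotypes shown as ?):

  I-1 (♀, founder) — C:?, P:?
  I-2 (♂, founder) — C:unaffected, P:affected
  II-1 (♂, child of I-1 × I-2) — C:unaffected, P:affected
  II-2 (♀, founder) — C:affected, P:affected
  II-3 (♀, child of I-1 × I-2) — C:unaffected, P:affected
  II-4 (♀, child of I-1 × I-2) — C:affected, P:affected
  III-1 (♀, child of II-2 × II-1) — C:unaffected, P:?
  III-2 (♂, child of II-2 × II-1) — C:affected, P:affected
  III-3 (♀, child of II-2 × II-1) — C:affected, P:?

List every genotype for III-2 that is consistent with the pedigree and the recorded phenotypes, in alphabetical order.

III-2 ∈ {Cc PP, Cc Pp}

C/I-1 ? ·: Cc
C/I-2 un ·: cc
C/II-1 un I-1×I-2: cc
C/II-2 aff ·: Cc
C/II-3 un I-1×I-2: cc
C/II-4 aff I-1×I-2: Cc
C/III-1 un II-2×II-1: cc
C/III-2 aff II-2×II-1: Cc
C/III-3 aff II-2×II-1: Cc
⇒ C over [I-1,I-2,II-1,II-2,II-3,II-4,III-1,III-2,III-3]: 1 consistent
P/I-1 ? ·: pp|Pp|PP
P/I-2 aff ·: Pp|PP
P/II-1 aff I-1×I-2: Pp|PP
P/II-2 aff ·: Pp|PP
P/II-3 aff I-1×I-2: Pp|PP
P/II-4 aff I-1×I-2: Pp|PP
P/III-1 ? II-2×II-1: pp|Pp|PP
P/III-2 aff II-2×II-1: Pp|PP
P/III-3 ? II-2×II-1: pp|Pp|PP
⇒ P over [I-1,I-2,II-1,II-2,II-3,II-4,III-1,III-2,III-3]: 481 consistent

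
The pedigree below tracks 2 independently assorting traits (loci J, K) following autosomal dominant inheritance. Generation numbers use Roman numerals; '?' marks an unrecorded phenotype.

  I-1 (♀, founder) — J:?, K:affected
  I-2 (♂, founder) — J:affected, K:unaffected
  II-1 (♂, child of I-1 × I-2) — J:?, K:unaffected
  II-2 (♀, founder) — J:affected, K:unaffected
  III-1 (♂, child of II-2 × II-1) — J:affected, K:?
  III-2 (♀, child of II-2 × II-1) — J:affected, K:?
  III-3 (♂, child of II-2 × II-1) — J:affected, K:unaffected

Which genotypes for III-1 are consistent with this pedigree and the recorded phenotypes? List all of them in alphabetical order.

III-1 ∈ {JJ kk, Jj kk}

J/I-1 ? ·: jj|Jj|JJ
J/I-2 aff ·: Jj|JJ
J/II-1 ? I-1×I-2: jj|Jj|JJ
J/II-2 aff ·: Jj|JJ
J/III-1 aff II-2×II-1: Jj|JJ
J/III-2 aff II-2×II-1: Jj|JJ
J/III-3 aff II-2×II-1: Jj|JJ
⇒ J over [I-1,I-2,II-1,II-2,III-1,III-2,III-3]: 120 consistent
K/I-1 aff ·: Kk
K/I-2 un ·: kk
K/II-1 un I-1×I-2: kk
K/II-2 un ·: kk
K/III-1 ? II-2×II-1: kk
K/III-2 ? II-2×II-1: kk
K/III-3 un II-2×II-1: kk
⇒ K over [I-1,I-2,II-1,II-2,III-1,III-2,III-3]: 1 consistent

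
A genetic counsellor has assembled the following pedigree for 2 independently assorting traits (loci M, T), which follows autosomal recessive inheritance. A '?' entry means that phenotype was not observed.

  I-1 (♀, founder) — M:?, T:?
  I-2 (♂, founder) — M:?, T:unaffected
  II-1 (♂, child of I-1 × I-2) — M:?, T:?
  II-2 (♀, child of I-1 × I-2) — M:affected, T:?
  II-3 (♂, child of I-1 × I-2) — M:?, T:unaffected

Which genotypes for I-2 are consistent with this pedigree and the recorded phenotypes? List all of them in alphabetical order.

I-2 ∈ {Mm TT, Mm Tt, mm TT, mm Tt}

M/I-1 ? ·: Mm|mm
M/I-2 ? ·: Mm|mm
M/II-1 ? I-1×I-2: MM|Mm|mm
M/II-2 aff I-1×I-2: mm
M/II-3 ? I-1×I-2: MM|Mm|mm
⇒ M over [I-1,I-2,II-1,II-2,II-3]: 18 consistent
T/I-1 ? ·: TT|Tt|tt
T/I-2 un ·: TT|Tt
T/II-1 ? I-1×I-2: TT|Tt|tt
T/II-2 ? I-1×I-2: TT|Tt|tt
T/II-3 un I-1×I-2: TT|Tt
⇒ T over [I-1,I-2,II-1,II-2,II-3]: 40 consistent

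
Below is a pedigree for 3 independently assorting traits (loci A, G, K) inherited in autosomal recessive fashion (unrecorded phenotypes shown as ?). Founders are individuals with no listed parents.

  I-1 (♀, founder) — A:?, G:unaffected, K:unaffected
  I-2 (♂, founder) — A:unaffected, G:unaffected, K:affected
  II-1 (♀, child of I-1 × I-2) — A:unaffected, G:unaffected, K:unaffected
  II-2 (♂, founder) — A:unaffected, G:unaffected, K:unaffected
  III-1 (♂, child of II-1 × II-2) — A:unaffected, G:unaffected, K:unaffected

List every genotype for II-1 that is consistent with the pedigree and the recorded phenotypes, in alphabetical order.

II-1 ∈ {AA GG Kk, AA Gg Kk, Aa GG Kk, Aa Gg Kk}

A/I-1 ? ·: AA|Aa|aa
A/I-2 un ·: AA|Aa
A/II-1 un I-1×I-2: AA|Aa
A/II-2 un ·: AA|Aa
A/III-1 un II-1×II-2: AA|Aa
⇒ A over [I-1,I-2,II-1,II-2,III-1]: 32 consistent
G/I-1 un ·: GG|Gg
G/I-2 un ·: GG|Gg
G/II-1 un I-1×I-2: GG|Gg
G/II-2 un ·: GG|Gg
G/III-1 un II-1×II-2: GG|Gg
⇒ G over [I-1,I-2,II-1,II-2,III-1]: 24 consistent
K/I-1 un ·: KK|Kk
K/I-2 aff ·: kk
K/II-1 un I-1×I-2: Kk
K/II-2 un ·: KK|Kk
K/III-1 un II-1×II-2: KK|Kk
⇒ K over [I-1,I-2,II-1,II-2,III-1]: 8 consistent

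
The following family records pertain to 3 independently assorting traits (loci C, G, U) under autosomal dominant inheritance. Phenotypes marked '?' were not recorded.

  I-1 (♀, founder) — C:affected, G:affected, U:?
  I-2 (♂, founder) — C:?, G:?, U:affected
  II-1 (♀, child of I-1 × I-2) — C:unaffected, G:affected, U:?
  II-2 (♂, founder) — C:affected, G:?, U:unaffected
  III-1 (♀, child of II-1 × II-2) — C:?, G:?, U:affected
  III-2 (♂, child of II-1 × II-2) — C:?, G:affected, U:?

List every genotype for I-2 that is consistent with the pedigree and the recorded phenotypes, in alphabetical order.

C/I-1 aff ·: Cc
C/I-2 ? ·: cc|Cc
C/II-1 un I-1×I-2: cc
C/II-2 aff ·: Cc|CC
C/III-1 ? II-1×II-2: cc|Cc
C/III-2 ? II-1×II-2: cc|Cc
⇒ C over [I-1,I-2,II-1,II-2,III-1,III-2]: 10 consistent
G/I-1 aff ·: Gg|GG
G/I-2 ? ·: gg|Gg|GG
G/II-1 aff I-1×I-2: Gg|GG
G/II-2 ? ·: gg|Gg|GG
G/III-1 ? II-1×II-2: gg|Gg|GG
G/III-2 aff II-1×II-2: Gg|GG
⇒ G over [I-1,I-2,II-1,II-2,III-1,III-2]: 84 consistent
U/I-1 ? ·: uu|Uu|UU
U/I-2 aff ·: Uu|UU
U/II-1 ? I-1×I-2: Uu|UU
U/II-2 un ·: uu
U/III-1 aff II-1×II-2: Uu
U/III-2 ? II-1×II-2: uu|Uu
⇒ U over [I-1,I-2,II-1,II-2,III-1,III-2]: 14 consistent

I-2 ∈ {Cc GG UU, Cc GG Uu, Cc Gg UU, Cc Gg Uu, Cc gg UU, Cc gg Uu, cc GG UU, cc GG Uu, cc Gg UU, cc Gg Uu, cc gg UU, cc gg Uu}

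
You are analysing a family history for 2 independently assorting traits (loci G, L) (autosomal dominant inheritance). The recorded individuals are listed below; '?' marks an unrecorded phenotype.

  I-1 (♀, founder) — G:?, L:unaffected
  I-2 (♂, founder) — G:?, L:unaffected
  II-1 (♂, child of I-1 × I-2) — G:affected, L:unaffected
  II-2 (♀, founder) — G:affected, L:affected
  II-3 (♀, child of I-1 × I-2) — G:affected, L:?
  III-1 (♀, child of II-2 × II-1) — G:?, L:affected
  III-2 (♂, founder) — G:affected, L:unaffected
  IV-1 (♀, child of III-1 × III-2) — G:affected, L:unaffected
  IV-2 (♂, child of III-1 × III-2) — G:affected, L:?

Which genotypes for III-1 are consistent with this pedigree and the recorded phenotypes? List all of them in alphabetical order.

G/I-1 ? ·: gg|Gg|GG
G/I-2 ? ·: gg|Gg|GG
G/II-1 aff I-1×I-2: Gg|GG
G/II-2 aff ·: Gg|GG
G/II-3 aff I-1×I-2: Gg|GG
G/III-1 ? II-2×II-1: gg|Gg|GG
G/III-2 aff ·: Gg|GG
G/IV-1 aff III-1×III-2: Gg|GG
G/IV-2 aff III-1×III-2: Gg|GG
⇒ G over [I-1,I-2,II-1,II-2,II-3,III-1,III-2,IV-1,IV-2]: 406 consistent
L/I-1 un ·: ll
L/I-2 un ·: ll
L/II-1 un I-1×I-2: ll
L/II-2 aff ·: Ll|LL
L/II-3 ? I-1×I-2: ll
L/III-1 aff II-2×II-1: Ll
L/III-2 un ·: ll
L/IV-1 un III-1×III-2: ll
L/IV-2 ? III-1×III-2: ll|Ll
⇒ L over [I-1,I-2,II-1,II-2,II-3,III-1,III-2,IV-1,IV-2]: 4 consistent

III-1 ∈ {GG Ll, Gg Ll, gg Ll}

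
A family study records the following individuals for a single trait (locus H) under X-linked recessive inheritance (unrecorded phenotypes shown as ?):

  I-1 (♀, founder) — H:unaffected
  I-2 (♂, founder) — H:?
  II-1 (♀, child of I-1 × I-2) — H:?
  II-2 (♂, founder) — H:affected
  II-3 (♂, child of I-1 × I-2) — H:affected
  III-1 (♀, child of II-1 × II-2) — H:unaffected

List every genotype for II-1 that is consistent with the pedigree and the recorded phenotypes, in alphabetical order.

II-1 ∈ {X^HX^H, X^HX^h}

H/I-1 un ·: X^HX^h
H/I-2 ? ·: X^HY|X^hY
H/II-1 ? I-1×I-2: X^HX^H|X^HX^h
H/II-2 aff ·: X^hY
H/II-3 aff I-1×I-2: X^hY
H/III-1 un II-1×II-2: X^HX^h
⇒ H over [I-1,I-2,II-1,II-2,II-3,III-1]: 3 consistent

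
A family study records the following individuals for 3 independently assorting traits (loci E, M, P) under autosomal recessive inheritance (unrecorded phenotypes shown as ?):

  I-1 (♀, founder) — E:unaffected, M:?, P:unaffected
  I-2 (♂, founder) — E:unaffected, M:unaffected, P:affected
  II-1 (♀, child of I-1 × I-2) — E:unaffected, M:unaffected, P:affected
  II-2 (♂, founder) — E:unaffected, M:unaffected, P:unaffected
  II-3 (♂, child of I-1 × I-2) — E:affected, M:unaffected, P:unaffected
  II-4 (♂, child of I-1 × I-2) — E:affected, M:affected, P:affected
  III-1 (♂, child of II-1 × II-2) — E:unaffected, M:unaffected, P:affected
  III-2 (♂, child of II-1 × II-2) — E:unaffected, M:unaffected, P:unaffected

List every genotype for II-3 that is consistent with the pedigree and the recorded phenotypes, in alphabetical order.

II-3 ∈ {ee MM Pp, ee Mm Pp}

E/I-1 un ·: Ee
E/I-2 un ·: Ee
E/II-1 un I-1×I-2: EE|Ee
E/II-2 un ·: EE|Ee
E/II-3 aff I-1×I-2: ee
E/II-4 aff I-1×I-2: ee
E/III-1 un II-1×II-2: EE|Ee
E/III-2 un II-1×II-2: EE|Ee
⇒ E over [I-1,I-2,II-1,II-2,II-3,II-4,III-1,III-2]: 13 consistent
M/I-1 ? ·: Mm|mm
M/I-2 un ·: Mm
M/II-1 un I-1×I-2: MM|Mm
M/II-2 un ·: MM|Mm
M/II-3 un I-1×I-2: MM|Mm
M/II-4 aff I-1×I-2: mm
M/III-1 un II-1×II-2: MM|Mm
M/III-2 un II-1×II-2: MM|Mm
⇒ M over [I-1,I-2,II-1,II-2,II-3,II-4,III-1,III-2]: 34 consistent
P/I-1 un ·: Pp
P/I-2 aff ·: pp
P/II-1 aff I-1×I-2: pp
P/II-2 un ·: Pp
P/II-3 un I-1×I-2: Pp
P/II-4 aff I-1×I-2: pp
P/III-1 aff II-1×II-2: pp
P/III-2 un II-1×II-2: Pp
⇒ P over [I-1,I-2,II-1,II-2,II-3,II-4,III-1,III-2]: 1 consistent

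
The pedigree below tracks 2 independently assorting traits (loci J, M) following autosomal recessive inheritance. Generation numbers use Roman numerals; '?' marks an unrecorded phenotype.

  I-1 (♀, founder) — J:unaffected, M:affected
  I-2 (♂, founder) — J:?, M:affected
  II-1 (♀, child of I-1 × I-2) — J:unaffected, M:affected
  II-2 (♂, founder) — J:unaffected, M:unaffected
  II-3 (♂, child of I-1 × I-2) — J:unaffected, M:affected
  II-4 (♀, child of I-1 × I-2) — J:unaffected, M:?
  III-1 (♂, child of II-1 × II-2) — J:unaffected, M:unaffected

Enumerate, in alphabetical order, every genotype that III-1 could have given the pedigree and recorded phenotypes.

III-1 ∈ {JJ Mm, Jj Mm}

J/I-1 un ·: JJ|Jj
J/I-2 ? ·: JJ|Jj|jj
J/II-1 un I-1×I-2: JJ|Jj
J/II-2 un ·: JJ|Jj
J/II-3 un I-1×I-2: JJ|Jj
J/II-4 un I-1×I-2: JJ|Jj
J/III-1 un II-1×II-2: JJ|Jj
⇒ J over [I-1,I-2,II-1,II-2,II-3,II-4,III-1]: 95 consistent
M/I-1 aff ·: mm
M/I-2 aff ·: mm
M/II-1 aff I-1×I-2: mm
M/II-2 un ·: MM|Mm
M/II-3 aff I-1×I-2: mm
M/II-4 ? I-1×I-2: mm
M/III-1 un II-1×II-2: Mm
⇒ M over [I-1,I-2,II-1,II-2,II-3,II-4,III-1]: 2 consistent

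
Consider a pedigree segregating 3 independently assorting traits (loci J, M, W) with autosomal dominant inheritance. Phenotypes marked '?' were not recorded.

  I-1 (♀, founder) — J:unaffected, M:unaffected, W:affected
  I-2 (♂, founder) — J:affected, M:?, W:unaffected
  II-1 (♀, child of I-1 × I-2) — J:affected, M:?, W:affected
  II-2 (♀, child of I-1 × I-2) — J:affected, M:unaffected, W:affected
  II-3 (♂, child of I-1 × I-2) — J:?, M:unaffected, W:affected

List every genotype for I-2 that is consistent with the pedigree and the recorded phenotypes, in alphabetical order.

I-2 ∈ {JJ Mm ww, JJ mm ww, Jj Mm ww, Jj mm ww}

J/I-1 un ·: jj
J/I-2 aff ·: Jj|JJ
J/II-1 aff I-1×I-2: Jj
J/II-2 aff I-1×I-2: Jj
J/II-3 ? I-1×I-2: jj|Jj
⇒ J over [I-1,I-2,II-1,II-2,II-3]: 3 consistent
M/I-1 un ·: mm
M/I-2 ? ·: mm|Mm
M/II-1 ? I-1×I-2: mm|Mm
M/II-2 un I-1×I-2: mm
M/II-3 un I-1×I-2: mm
⇒ M over [I-1,I-2,II-1,II-2,II-3]: 3 consistent
W/I-1 aff ·: Ww|WW
W/I-2 un ·: ww
W/II-1 aff I-1×I-2: Ww
W/II-2 aff I-1×I-2: Ww
W/II-3 aff I-1×I-2: Ww
⇒ W over [I-1,I-2,II-1,II-2,II-3]: 2 consistent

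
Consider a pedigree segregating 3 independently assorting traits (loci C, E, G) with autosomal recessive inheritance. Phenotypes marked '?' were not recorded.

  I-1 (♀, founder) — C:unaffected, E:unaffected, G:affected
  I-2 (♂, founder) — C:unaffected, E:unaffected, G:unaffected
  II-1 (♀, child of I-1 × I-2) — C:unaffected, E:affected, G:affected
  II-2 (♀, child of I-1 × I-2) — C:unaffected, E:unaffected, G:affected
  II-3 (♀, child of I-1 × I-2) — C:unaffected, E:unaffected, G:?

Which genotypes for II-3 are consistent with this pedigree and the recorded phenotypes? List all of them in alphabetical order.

C/I-1 un ·: CC|Cc
C/I-2 un ·: CC|Cc
C/II-1 un I-1×I-2: CC|Cc
C/II-2 un I-1×I-2: CC|Cc
C/II-3 un I-1×I-2: CC|Cc
⇒ C over [I-1,I-2,II-1,II-2,II-3]: 25 consistent
E/I-1 un ·: Ee
E/I-2 un ·: Ee
E/II-1 aff I-1×I-2: ee
E/II-2 un I-1×I-2: EE|Ee
E/II-3 un I-1×I-2: EE|Ee
⇒ E over [I-1,I-2,II-1,II-2,II-3]: 4 consistent
G/I-1 aff ·: gg
G/I-2 un ·: Gg
G/II-1 aff I-1×I-2: gg
G/II-2 aff I-1×I-2: gg
G/II-3 ? I-1×I-2: Gg|gg
⇒ G over [I-1,I-2,II-1,II-2,II-3]: 2 consistent

II-3 ∈ {CC EE Gg, CC EE gg, CC Ee Gg, CC Ee gg, Cc EE Gg, Cc EE gg, Cc Ee Gg, Cc Ee gg}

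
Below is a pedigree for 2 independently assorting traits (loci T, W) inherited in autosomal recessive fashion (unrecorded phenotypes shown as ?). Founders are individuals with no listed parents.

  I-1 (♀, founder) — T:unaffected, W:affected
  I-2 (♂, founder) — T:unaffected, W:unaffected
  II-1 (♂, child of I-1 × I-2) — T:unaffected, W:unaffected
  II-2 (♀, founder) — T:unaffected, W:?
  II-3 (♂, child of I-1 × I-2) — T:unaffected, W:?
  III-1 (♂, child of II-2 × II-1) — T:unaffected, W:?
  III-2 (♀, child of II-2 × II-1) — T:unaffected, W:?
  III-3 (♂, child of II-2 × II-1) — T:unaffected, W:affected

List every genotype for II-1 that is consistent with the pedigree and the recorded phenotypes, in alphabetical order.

T/I-1 un ·: TT|Tt
T/I-2 un ·: TT|Tt
T/II-1 un I-1×I-2: TT|Tt
T/II-2 un ·: TT|Tt
T/II-3 un I-1×I-2: TT|Tt
T/III-1 un II-2×II-1: TT|Tt
T/III-2 un II-2×II-1: TT|Tt
T/III-3 un II-2×II-1: TT|Tt
⇒ T over [I-1,I-2,II-1,II-2,II-3,III-1,III-2,III-3]: 159 consistent
W/I-1 aff ·: ww
W/I-2 un ·: WW|Ww
W/II-1 un I-1×I-2: Ww
W/II-2 ? ·: Ww|ww
W/II-3 ? I-1×I-2: Ww|ww
W/III-1 ? II-2×II-1: WW|Ww|ww
W/III-2 ? II-2×II-1: WW|Ww|ww
W/III-3 aff II-2×II-1: ww
⇒ W over [I-1,I-2,II-1,II-2,II-3,III-1,III-2,III-3]: 39 consistent

II-1 ∈ {TT Ww, Tt Ww}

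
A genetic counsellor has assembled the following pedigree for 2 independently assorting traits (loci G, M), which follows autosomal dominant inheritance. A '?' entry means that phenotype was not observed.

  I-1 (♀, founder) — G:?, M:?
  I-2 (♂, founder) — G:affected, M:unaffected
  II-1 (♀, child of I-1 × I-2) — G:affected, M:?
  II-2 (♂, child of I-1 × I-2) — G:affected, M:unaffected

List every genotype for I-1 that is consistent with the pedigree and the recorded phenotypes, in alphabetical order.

I-1 ∈ {GG Mm, GG mm, Gg Mm, Gg mm, gg Mm, gg mm}

G/I-1 ? ·: gg|Gg|GG
G/I-2 aff ·: Gg|GG
G/II-1 aff I-1×I-2: Gg|GG
G/II-2 aff I-1×I-2: Gg|GG
⇒ G over [I-1,I-2,II-1,II-2]: 15 consistent
M/I-1 ? ·: mm|Mm
M/I-2 un ·: mm
M/II-1 ? I-1×I-2: mm|Mm
M/II-2 un I-1×I-2: mm
⇒ M over [I-1,I-2,II-1,II-2]: 3 consistent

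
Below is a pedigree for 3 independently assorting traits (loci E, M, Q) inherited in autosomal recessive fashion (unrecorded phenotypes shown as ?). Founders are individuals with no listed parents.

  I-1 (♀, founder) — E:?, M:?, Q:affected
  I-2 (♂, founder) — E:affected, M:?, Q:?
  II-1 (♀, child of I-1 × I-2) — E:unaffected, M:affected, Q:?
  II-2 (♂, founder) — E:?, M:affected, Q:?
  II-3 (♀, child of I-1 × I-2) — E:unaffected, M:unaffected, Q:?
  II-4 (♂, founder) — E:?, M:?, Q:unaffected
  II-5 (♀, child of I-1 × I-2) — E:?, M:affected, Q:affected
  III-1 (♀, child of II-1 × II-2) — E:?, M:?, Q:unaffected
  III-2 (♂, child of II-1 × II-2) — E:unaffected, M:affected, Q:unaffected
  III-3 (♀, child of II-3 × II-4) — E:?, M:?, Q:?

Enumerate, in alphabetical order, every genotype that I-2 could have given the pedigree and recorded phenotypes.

I-2 ∈ {ee Mm Qq, ee Mm qq, ee mm Qq, ee mm qq}

E/I-1 ? ·: EE|Ee
E/I-2 aff ·: ee
E/II-1 un I-1×I-2: Ee
E/II-2 ? ·: EE|Ee|ee
E/II-3 un I-1×I-2: Ee
E/II-4 ? ·: EE|Ee|ee
E/II-5 ? I-1×I-2: Ee|ee
E/III-1 ? II-1×II-2: EE|Ee|ee
E/III-2 un II-1×II-2: EE|Ee
E/III-3 ? II-3×II-4: EE|Ee|ee
⇒ E over [I-1,I-2,II-1,II-2,II-3,II-4,II-5,III-1,III-2,III-3]: 252 consistent
M/I-1 ? ·: Mm|mm
M/I-2 ? ·: Mm|mm
M/II-1 aff I-1×I-2: mm
M/II-2 aff ·: mm
M/II-3 un I-1×I-2: MM|Mm
M/II-4 ? ·: MM|Mm|mm
M/II-5 aff I-1×I-2: mm
M/III-1 ? II-1×II-2: mm
M/III-2 aff II-1×II-2: mm
M/III-3 ? II-3×II-4: MM|Mm|mm
⇒ M over [I-1,I-2,II-1,II-2,II-3,II-4,II-5,III-1,III-2,III-3]: 25 consistent
Q/I-1 aff ·: qq
Q/I-2 ? ·: Qq|qq
Q/II-1 ? I-1×I-2: Qq|qq
Q/II-2 ? ·: QQ|Qq|qq
Q/II-3 ? I-1×I-2: Qq|qq
Q/II-4 un ·: QQ|Qq
Q/II-5 aff I-1×I-2: qq
Q/III-1 un II-1×II-2: QQ|Qq
Q/III-2 un II-1×II-2: QQ|Qq
Q/III-3 ? II-3×II-4: QQ|Qq|qq
⇒ Q over [I-1,I-2,II-1,II-2,II-3,II-4,II-5,III-1,III-2,III-3]: 94 consistent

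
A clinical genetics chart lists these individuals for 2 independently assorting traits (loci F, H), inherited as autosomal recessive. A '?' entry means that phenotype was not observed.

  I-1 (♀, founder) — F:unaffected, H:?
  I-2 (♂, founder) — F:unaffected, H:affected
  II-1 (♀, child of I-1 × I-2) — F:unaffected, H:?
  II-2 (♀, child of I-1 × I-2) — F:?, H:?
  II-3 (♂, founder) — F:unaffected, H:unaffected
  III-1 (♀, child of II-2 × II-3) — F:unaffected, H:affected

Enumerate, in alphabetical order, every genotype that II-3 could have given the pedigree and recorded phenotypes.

F/I-1 un ·: FF|Ff
F/I-2 un ·: FF|Ff
F/II-1 un I-1×I-2: FF|Ff
F/II-2 ? I-1×I-2: FF|Ff|ff
F/II-3 un ·: FF|Ff
F/III-1 un II-2×II-3: FF|Ff
⇒ F over [I-1,I-2,II-1,II-2,II-3,III-1]: 49 consistent
H/I-1 ? ·: HH|Hh|hh
H/I-2 aff ·: hh
H/II-1 ? I-1×I-2: Hh|hh
H/II-2 ? I-1×I-2: Hh|hh
H/II-3 un ·: Hh
H/III-1 aff II-2×II-3: hh
⇒ H over [I-1,I-2,II-1,II-2,II-3,III-1]: 6 consistent

II-3 ∈ {FF Hh, Ff Hh}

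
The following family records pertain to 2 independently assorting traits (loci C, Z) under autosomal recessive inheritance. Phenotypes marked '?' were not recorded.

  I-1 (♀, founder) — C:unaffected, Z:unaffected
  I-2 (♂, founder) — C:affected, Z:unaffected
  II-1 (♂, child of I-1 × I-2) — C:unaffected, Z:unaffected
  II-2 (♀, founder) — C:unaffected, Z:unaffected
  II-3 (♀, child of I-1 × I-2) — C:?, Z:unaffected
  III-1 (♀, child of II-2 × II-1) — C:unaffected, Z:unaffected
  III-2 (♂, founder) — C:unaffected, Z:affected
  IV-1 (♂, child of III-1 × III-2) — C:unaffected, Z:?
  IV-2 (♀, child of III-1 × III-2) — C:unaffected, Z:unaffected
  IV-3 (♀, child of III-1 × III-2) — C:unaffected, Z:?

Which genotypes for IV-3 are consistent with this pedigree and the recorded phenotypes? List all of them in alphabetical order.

C/I-1 un ·: CC|Cc
C/I-2 aff ·: cc
C/II-1 un I-1×I-2: Cc
C/II-2 un ·: CC|Cc
C/II-3 ? I-1×I-2: Cc|cc
C/III-1 un II-2×II-1: CC|Cc
C/III-2 un ·: CC|Cc
C/IV-1 un III-1×III-2: CC|Cc
C/IV-2 un III-1×III-2: CC|Cc
C/IV-3 un III-1×III-2: CC|Cc
⇒ C over [I-1,I-2,II-1,II-2,II-3,III-1,III-2,IV-1,IV-2,IV-3]: 150 consistent
Z/I-1 un ·: ZZ|Zz
Z/I-2 un ·: ZZ|Zz
Z/II-1 un I-1×I-2: ZZ|Zz
Z/II-2 un ·: ZZ|Zz
Z/II-3 un I-1×I-2: ZZ|Zz
Z/III-1 un II-2×II-1: ZZ|Zz
Z/III-2 aff ·: zz
Z/IV-1 ? III-1×III-2: Zz|zz
Z/IV-2 un III-1×III-2: Zz
Z/IV-3 ? III-1×III-2: Zz|zz
⇒ Z over [I-1,I-2,II-1,II-2,II-3,III-1,III-2,IV-1,IV-2,IV-3]: 102 consistent

IV-3 ∈ {CC Zz, CC zz, Cc Zz, Cc zz}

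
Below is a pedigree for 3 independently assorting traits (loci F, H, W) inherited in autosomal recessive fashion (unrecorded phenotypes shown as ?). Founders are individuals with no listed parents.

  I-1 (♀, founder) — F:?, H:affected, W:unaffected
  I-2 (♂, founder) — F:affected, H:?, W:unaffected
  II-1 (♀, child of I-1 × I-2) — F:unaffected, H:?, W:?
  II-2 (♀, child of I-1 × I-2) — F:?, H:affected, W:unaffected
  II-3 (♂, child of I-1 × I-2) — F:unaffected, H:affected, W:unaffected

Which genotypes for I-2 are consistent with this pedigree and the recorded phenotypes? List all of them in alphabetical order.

F/I-1 ? ·: FF|Ff
F/I-2 aff ·: ff
F/II-1 un I-1×I-2: Ff
F/II-2 ? I-1×I-2: Ff|ff
F/II-3 un I-1×I-2: Ff
⇒ F over [I-1,I-2,II-1,II-2,II-3]: 3 consistent
H/I-1 aff ·: hh
H/I-2 ? ·: Hh|hh
H/II-1 ? I-1×I-2: Hh|hh
H/II-2 aff I-1×I-2: hh
H/II-3 aff I-1×I-2: hh
⇒ H over [I-1,I-2,II-1,II-2,II-3]: 3 consistent
W/I-1 un ·: WW|Ww
W/I-2 un ·: WW|Ww
W/II-1 ? I-1×I-2: WW|Ww|ww
W/II-2 un I-1×I-2: WW|Ww
W/II-3 un I-1×I-2: WW|Ww
⇒ W over [I-1,I-2,II-1,II-2,II-3]: 29 consistent

I-2 ∈ {ff Hh WW, ff Hh Ww, ff hh WW, ff hh Ww}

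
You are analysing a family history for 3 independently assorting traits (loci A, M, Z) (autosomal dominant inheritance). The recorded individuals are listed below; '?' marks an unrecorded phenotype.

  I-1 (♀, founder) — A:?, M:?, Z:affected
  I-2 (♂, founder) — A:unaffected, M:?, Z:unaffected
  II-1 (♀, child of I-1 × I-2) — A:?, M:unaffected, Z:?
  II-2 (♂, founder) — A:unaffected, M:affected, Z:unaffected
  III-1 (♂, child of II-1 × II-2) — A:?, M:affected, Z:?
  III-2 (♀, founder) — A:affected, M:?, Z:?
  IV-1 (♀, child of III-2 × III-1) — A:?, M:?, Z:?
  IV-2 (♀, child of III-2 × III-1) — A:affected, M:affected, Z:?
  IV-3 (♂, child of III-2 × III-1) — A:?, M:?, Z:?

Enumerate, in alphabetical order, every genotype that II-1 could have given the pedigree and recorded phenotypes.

II-1 ∈ {Aa mm Zz, Aa mm zz, aa mm Zz, aa mm zz}

A/I-1 ? ·: aa|Aa|AA
A/I-2 un ·: aa
A/II-1 ? I-1×I-2: aa|Aa
A/II-2 un ·: aa
A/III-1 ? II-1×II-2: aa|Aa
A/III-2 aff ·: Aa|AA
A/IV-1 ? III-2×III-1: aa|Aa|AA
A/IV-2 aff III-2×III-1: Aa|AA
A/IV-3 ? III-2×III-1: aa|Aa|AA
⇒ A over [I-1,I-2,II-1,II-2,III-1,III-2,IV-1,IV-2,IV-3]: 72 consistent
M/I-1 ? ·: mm|Mm
M/I-2 ? ·: mm|Mm
M/II-1 un I-1×I-2: mm
M/II-2 aff ·: Mm|MM
M/III-1 aff II-1×II-2: Mm
M/III-2 ? ·: mm|Mm|MM
M/IV-1 ? III-2×III-1: mm|Mm|MM
M/IV-2 aff III-2×III-1: Mm|MM
M/IV-3 ? III-2×III-1: mm|Mm|MM
⇒ M over [I-1,I-2,II-1,II-2,III-1,III-2,IV-1,IV-2,IV-3]: 240 consistent
Z/I-1 aff ·: Zz|ZZ
Z/I-2 un ·: zz
Z/II-1 ? I-1×I-2: zz|Zz
Z/II-2 un ·: zz
Z/III-1 ? II-1×II-2: zz|Zz
Z/III-2 ? ·: zz|Zz|ZZ
Z/IV-1 ? III-2×III-1: zz|Zz|ZZ
Z/IV-2 ? III-2×III-1: zz|Zz|ZZ
Z/IV-3 ? III-2×III-1: zz|Zz|ZZ
⇒ Z over [I-1,I-2,II-1,II-2,III-1,III-2,IV-1,IV-2,IV-3]: 116 consistent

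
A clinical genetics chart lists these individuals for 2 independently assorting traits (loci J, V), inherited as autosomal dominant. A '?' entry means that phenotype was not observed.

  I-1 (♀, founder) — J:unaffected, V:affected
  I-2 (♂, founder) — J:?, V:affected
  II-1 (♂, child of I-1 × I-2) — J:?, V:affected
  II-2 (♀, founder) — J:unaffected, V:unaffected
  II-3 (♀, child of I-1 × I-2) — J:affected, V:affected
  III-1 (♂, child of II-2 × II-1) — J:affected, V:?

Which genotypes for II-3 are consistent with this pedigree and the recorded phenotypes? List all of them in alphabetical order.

J/I-1 un ·: jj
J/I-2 ? ·: Jj|JJ
J/II-1 ? I-1×I-2: Jj
J/II-2 un ·: jj
J/II-3 aff I-1×I-2: Jj
J/III-1 aff II-2×II-1: Jj
⇒ J over [I-1,I-2,II-1,II-2,II-3,III-1]: 2 consistent
V/I-1 aff ·: Vv|VV
V/I-2 aff ·: Vv|VV
V/II-1 aff I-1×I-2: Vv|VV
V/II-2 un ·: vv
V/II-3 aff I-1×I-2: Vv|VV
V/III-1 ? II-2×II-1: vv|Vv
⇒ V over [I-1,I-2,II-1,II-2,II-3,III-1]: 19 consistent

II-3 ∈ {Jj VV, Jj Vv}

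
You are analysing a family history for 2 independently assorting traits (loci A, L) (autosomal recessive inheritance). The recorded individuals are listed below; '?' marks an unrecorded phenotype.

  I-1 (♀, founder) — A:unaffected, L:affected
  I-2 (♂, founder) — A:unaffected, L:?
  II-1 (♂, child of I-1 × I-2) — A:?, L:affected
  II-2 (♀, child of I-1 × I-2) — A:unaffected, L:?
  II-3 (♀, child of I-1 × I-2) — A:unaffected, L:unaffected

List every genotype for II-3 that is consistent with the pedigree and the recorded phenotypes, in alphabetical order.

II-3 ∈ {AA Ll, Aa Ll}

A/I-1 un ·: AA|Aa
A/I-2 un ·: AA|Aa
A/II-1 ? I-1×I-2: AA|Aa|aa
A/II-2 un I-1×I-2: AA|Aa
A/II-3 un I-1×I-2: AA|Aa
⇒ A over [I-1,I-2,II-1,II-2,II-3]: 29 consistent
L/I-1 aff ·: ll
L/I-2 ? ·: Ll
L/II-1 aff I-1×I-2: ll
L/II-2 ? I-1×I-2: Ll|ll
L/II-3 un I-1×I-2: Ll
⇒ L over [I-1,I-2,II-1,II-2,II-3]: 2 consistent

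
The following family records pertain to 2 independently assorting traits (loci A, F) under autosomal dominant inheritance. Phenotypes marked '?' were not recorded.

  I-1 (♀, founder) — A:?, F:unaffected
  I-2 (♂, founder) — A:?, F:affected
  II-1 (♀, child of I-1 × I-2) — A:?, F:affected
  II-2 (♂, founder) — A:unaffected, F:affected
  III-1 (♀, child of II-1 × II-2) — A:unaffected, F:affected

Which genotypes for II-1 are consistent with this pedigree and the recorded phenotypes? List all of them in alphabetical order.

A/I-1 ? ·: aa|Aa|AA
A/I-2 ? ·: aa|Aa|AA
A/II-1 ? I-1×I-2: aa|Aa
A/II-2 un ·: aa
A/III-1 un II-1×II-2: aa
⇒ A over [I-1,I-2,II-1,II-2,III-1]: 11 consistent
F/I-1 un ·: ff
F/I-2 aff ·: Ff|FF
F/II-1 aff I-1×I-2: Ff
F/II-2 aff ·: Ff|FF
F/III-1 aff II-1×II-2: Ff|FF
⇒ F over [I-1,I-2,II-1,II-2,III-1]: 8 consistent

II-1 ∈ {Aa Ff, aa Ff}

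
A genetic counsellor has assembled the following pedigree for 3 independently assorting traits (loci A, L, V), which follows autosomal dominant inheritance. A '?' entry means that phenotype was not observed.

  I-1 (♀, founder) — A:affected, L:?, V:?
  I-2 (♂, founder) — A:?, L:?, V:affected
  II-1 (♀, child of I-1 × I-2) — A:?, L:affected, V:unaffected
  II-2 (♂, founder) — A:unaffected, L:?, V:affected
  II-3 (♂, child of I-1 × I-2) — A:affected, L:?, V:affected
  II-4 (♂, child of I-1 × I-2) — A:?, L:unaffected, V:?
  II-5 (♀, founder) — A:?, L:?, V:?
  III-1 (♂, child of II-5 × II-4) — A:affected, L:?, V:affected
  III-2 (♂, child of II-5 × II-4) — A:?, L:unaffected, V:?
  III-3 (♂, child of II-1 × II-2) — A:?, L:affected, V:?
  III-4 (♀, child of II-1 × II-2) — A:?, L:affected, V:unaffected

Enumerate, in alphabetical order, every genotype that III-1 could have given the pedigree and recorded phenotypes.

III-1 ∈ {AA Ll VV, AA Ll Vv, AA ll VV, AA ll Vv, Aa Ll VV, Aa Ll Vv, Aa ll VV, Aa ll Vv}

A/I-1 aff ·: Aa|AA
A/I-2 ? ·: aa|Aa|AA
A/II-1 ? I-1×I-2: aa|Aa|AA
A/II-2 un ·: aa
A/II-3 aff I-1×I-2: Aa|AA
A/II-4 ? I-1×I-2: aa|Aa|AA
A/II-5 ? ·: aa|Aa|AA
A/III-1 aff II-5×II-4: Aa|AA
A/III-2 ? II-5×II-4: aa|Aa|AA
A/III-3 ? II-1×II-2: aa|Aa
A/III-4 ? II-1×II-2: aa|Aa
⇒ A over [I-1,I-2,II-1,II-2,II-3,II-4,II-5,III-1,III-2,III-3,III-4]: 741 consistent
L/I-1 ? ·: ll|Ll
L/I-2 ? ·: ll|Ll
L/II-1 aff I-1×I-2: Ll|LL
L/II-2 ? ·: ll|Ll|LL
L/II-3 ? I-1×I-2: ll|Ll|LL
L/II-4 un I-1×I-2: ll
L/II-5 ? ·: ll|Ll
L/III-1 ? II-5×II-4: ll|Ll
L/III-2 un II-5×II-4: ll
L/III-3 aff II-1×II-2: Ll|LL
L/III-4 aff II-1×II-2: Ll|LL
⇒ L over [I-1,I-2,II-1,II-2,II-3,II-4,II-5,III-1,III-2,III-3,III-4]: 243 consistent
V/I-1 ? ·: vv|Vv
V/I-2 aff ·: Vv
V/II-1 un I-1×I-2: vv
V/II-2 aff ·: Vv
V/II-3 aff I-1×I-2: Vv|VV
V/II-4 ? I-1×I-2: vv|Vv|VV
V/II-5 ? ·: vv|Vv|VV
V/III-1 aff II-5×II-4: Vv|VV
V/III-2 ? II-5×II-4: vv|Vv|VV
V/III-3 ? II-1×II-2: vv|Vv
V/III-4 un II-1×II-2: vv
⇒ V over [I-1,I-2,II-1,II-2,II-3,II-4,II-5,III-1,III-2,III-3,III-4]: 114 consistent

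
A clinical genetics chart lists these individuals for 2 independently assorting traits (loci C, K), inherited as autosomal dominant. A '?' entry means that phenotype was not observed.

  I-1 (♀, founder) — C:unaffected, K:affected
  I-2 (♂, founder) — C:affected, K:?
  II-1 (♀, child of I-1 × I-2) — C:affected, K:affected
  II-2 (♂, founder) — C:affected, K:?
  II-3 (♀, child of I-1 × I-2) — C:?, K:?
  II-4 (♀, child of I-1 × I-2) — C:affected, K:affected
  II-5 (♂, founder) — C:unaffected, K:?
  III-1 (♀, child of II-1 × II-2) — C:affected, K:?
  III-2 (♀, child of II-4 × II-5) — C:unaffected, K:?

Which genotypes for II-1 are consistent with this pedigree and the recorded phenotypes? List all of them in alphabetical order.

II-1 ∈ {Cc KK, Cc Kk}

C/I-1 un ·: cc
C/I-2 aff ·: Cc|CC
C/II-1 aff I-1×I-2: Cc
C/II-2 aff ·: Cc|CC
C/II-3 ? I-1×I-2: cc|Cc
C/II-4 aff I-1×I-2: Cc
C/II-5 un ·: cc
C/III-1 aff II-1×II-2: Cc|CC
C/III-2 un II-4×II-5: cc
⇒ C over [I-1,I-2,II-1,II-2,II-3,II-4,II-5,III-1,III-2]: 12 consistent
K/I-1 aff ·: Kk|KK
K/I-2 ? ·: kk|Kk|KK
K/II-1 aff I-1×I-2: Kk|KK
K/II-2 ? ·: kk|Kk|KK
K/II-3 ? I-1×I-2: kk|Kk|KK
K/II-4 aff I-1×I-2: Kk|KK
K/II-5 ? ·: kk|Kk|KK
K/III-1 ? II-1×II-2: kk|Kk|KK
K/III-2 ? II-4×II-5: kk|Kk|KK
⇒ K over [I-1,I-2,II-1,II-2,II-3,II-4,II-5,III-1,III-2]: 1010 consistent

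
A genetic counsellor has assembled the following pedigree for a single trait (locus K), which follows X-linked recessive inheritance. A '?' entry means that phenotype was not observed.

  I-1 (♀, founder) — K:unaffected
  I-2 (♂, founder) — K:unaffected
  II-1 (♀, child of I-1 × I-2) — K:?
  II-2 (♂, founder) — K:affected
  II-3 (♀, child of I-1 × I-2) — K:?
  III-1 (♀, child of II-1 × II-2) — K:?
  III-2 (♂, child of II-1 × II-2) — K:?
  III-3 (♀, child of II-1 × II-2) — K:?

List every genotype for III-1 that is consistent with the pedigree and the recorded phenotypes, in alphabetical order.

K/I-1 un ·: X^KX^K|X^KX^k
K/I-2 un ·: X^KY
K/II-1 ? I-1×I-2: X^KX^K|X^KX^k
K/II-2 aff ·: X^kY
K/II-3 ? I-1×I-2: X^KX^K|X^KX^k
K/III-1 ? II-1×II-2: X^KX^k|X^kX^k
K/III-2 ? II-1×II-2: X^KY|X^kY
K/III-3 ? II-1×II-2: X^KX^k|X^kX^k
⇒ K over [I-1,I-2,II-1,II-2,II-3,III-1,III-2,III-3]: 19 consistent

III-1 ∈ {X^KX^k, X^kX^k}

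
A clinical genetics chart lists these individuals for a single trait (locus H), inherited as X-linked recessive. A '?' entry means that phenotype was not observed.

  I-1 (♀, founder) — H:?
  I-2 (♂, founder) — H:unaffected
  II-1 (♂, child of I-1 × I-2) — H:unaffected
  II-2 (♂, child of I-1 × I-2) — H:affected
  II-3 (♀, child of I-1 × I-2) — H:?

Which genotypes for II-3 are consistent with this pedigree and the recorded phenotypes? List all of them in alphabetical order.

II-3 ∈ {X^HX^H, X^HX^h}

H/I-1 ? ·: X^HX^h
H/I-2 un ·: X^HY
H/II-1 un I-1×I-2: X^HY
H/II-2 aff I-1×I-2: X^hY
H/II-3 ? I-1×I-2: X^HX^H|X^HX^h
⇒ H over [I-1,I-2,II-1,II-2,II-3]: 2 consistent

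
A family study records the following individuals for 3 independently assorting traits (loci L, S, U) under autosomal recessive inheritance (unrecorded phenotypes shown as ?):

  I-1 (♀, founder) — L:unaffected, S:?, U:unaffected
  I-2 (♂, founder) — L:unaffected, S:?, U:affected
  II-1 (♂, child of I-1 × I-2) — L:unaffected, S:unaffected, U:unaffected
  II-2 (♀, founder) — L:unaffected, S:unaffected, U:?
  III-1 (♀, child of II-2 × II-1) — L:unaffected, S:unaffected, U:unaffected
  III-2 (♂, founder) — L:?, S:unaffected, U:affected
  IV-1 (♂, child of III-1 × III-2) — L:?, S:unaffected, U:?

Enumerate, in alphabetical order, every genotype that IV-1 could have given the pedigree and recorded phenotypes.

L/I-1 un ·: LL|Ll
L/I-2 un ·: LL|Ll
L/II-1 un I-1×I-2: LL|Ll
L/II-2 un ·: LL|Ll
L/III-1 un II-2×II-1: LL|Ll
L/III-2 ? ·: LL|Ll|ll
L/IV-1 ? III-1×III-2: LL|Ll|ll
⇒ L over [I-1,I-2,II-1,II-2,III-1,III-2,IV-1]: 126 consistent
S/I-1 ? ·: SS|Ss|ss
S/I-2 ? ·: SS|Ss|ss
S/II-1 un I-1×I-2: SS|Ss
S/II-2 un ·: SS|Ss
S/III-1 un II-2×II-1: SS|Ss
S/III-2 un ·: SS|Ss
S/IV-1 un III-1×III-2: SS|Ss
⇒ S over [I-1,I-2,II-1,II-2,III-1,III-2,IV-1]: 138 consistent
U/I-1 un ·: UU|Uu
U/I-2 aff ·: uu
U/II-1 un I-1×I-2: Uu
U/II-2 ? ·: UU|Uu|uu
U/III-1 un II-2×II-1: UU|Uu
U/III-2 aff ·: uu
U/IV-1 ? III-1×III-2: Uu|uu
⇒ U over [I-1,I-2,II-1,II-2,III-1,III-2,IV-1]: 16 consistent

IV-1 ∈ {LL SS Uu, LL SS uu, LL Ss Uu, LL Ss uu, Ll SS Uu, Ll SS uu, Ll Ss Uu, Ll Ss uu, ll SS Uu, ll SS uu, ll Ss Uu, ll Ss uu}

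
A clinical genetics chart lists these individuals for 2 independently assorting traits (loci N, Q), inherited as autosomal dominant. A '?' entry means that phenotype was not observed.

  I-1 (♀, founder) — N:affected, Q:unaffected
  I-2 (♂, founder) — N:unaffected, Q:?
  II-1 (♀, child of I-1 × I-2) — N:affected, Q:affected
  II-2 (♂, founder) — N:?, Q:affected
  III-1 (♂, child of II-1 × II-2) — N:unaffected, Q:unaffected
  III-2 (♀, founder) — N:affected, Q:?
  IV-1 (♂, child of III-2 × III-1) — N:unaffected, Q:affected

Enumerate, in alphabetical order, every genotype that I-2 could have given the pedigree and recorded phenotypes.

N/I-1 aff ·: Nn|NN
N/I-2 un ·: nn
N/II-1 aff I-1×I-2: Nn
N/II-2 ? ·: nn|Nn
N/III-1 un II-1×II-2: nn
N/III-2 aff ·: Nn
N/IV-1 un III-2×III-1: nn
⇒ N over [I-1,I-2,II-1,II-2,III-1,III-2,IV-1]: 4 consistent
Q/I-1 un ·: qq
Q/I-2 ? ·: Qq|QQ
Q/II-1 aff I-1×I-2: Qq
Q/II-2 aff ·: Qq
Q/III-1 un II-1×II-2: qq
Q/III-2 ? ·: Qq|QQ
Q/IV-1 aff III-2×III-1: Qq
⇒ Q over [I-1,I-2,II-1,II-2,III-1,III-2,IV-1]: 4 consistent

I-2 ∈ {nn QQ, nn Qq}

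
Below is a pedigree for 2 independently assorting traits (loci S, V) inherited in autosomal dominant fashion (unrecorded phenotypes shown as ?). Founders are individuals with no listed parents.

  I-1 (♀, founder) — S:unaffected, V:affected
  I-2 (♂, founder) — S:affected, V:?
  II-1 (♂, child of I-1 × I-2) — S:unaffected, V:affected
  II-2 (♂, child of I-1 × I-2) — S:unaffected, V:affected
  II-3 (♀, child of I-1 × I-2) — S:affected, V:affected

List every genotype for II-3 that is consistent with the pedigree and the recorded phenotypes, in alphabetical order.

II-3 ∈ {Ss VV, Ss Vv}

S/I-1 un ·: ss
S/I-2 aff ·: Ss
S/II-1 un I-1×I-2: ss
S/II-2 un I-1×I-2: ss
S/II-3 aff I-1×I-2: Ss
⇒ S over [I-1,I-2,II-1,II-2,II-3]: 1 consistent
V/I-1 aff ·: Vv|VV
V/I-2 ? ·: vv|Vv|VV
V/II-1 aff I-1×I-2: Vv|VV
V/II-2 aff I-1×I-2: Vv|VV
V/II-3 aff I-1×I-2: Vv|VV
⇒ V over [I-1,I-2,II-1,II-2,II-3]: 27 consistent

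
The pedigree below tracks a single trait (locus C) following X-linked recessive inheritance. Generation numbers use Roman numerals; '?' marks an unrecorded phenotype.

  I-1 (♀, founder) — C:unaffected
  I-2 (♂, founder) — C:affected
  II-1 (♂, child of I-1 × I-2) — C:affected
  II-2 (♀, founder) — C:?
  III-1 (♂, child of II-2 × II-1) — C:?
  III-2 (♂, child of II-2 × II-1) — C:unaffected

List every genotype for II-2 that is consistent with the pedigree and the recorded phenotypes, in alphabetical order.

II-2 ∈ {X^CX^C, X^CX^c}

C/I-1 un ·: X^CX^c
C/I-2 aff ·: X^cY
C/II-1 aff I-1×I-2: X^cY
C/II-2 ? ·: X^CX^C|X^CX^c
C/III-1 ? II-2×II-1: X^CY|X^cY
C/III-2 un II-2×II-1: X^CY
⇒ C over [I-1,I-2,II-1,II-2,III-1,III-2]: 3 consistent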